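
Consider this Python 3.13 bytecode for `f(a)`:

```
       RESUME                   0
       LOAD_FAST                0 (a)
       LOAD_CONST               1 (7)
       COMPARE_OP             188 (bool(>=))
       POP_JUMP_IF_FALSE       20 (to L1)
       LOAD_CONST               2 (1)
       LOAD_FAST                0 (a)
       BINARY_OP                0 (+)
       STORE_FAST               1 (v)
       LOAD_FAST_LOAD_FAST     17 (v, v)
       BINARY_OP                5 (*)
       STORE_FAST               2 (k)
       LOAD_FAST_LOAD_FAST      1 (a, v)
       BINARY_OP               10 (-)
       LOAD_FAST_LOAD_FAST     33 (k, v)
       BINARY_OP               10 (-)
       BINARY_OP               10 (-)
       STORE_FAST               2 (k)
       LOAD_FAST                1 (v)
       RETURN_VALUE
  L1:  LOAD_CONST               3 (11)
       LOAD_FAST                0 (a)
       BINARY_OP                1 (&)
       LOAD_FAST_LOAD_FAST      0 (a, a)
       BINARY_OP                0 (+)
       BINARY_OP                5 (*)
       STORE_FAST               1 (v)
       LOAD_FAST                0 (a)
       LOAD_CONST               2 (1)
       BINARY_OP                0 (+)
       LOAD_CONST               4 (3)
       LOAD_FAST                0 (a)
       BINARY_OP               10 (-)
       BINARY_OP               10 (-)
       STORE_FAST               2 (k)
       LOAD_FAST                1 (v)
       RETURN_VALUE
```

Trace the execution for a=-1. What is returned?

-22

LOAD_FAST a → push -1. Stack: [-1]
LOAD_CONST → push 7. Stack: [-1, 7]
COMPARE_OP bool(>=) → -1 vs 7 = False. Stack: [False]
POP_JUMP_IF_FALSE → pop False; jump. Stack: []
LOAD_CONST → push 11. Stack: [11]
LOAD_FAST a → push -1. Stack: [11, -1]
BINARY_OP & → 11 & -1 = 11. Stack: [11]
LOAD_FAST_LOAD_FAST a,a → push -1,-1. Stack: [11, -1, -1]
BINARY_OP + → -1 + -1 = -2. Stack: [11, -2]
BINARY_OP * → 11 * -2 = -22. Stack: [-22]
STORE_FAST v → v=-22. Stack: []
LOAD_FAST a → push -1. Stack: [-1]
LOAD_CONST → push 1. Stack: [-1, 1]
BINARY_OP + → -1 + 1 = 0. Stack: [0]
LOAD_CONST → push 3. Stack: [0, 3]
LOAD_FAST a → push -1. Stack: [0, 3, -1]
BINARY_OP - → 3 - -1 = 4. Stack: [0, 4]
BINARY_OP - → 0 - 4 = -4. Stack: [-4]
STORE_FAST k → k=-4. Stack: []
LOAD_FAST v → push -22. Stack: [-22]
RETURN_VALUE → return -22.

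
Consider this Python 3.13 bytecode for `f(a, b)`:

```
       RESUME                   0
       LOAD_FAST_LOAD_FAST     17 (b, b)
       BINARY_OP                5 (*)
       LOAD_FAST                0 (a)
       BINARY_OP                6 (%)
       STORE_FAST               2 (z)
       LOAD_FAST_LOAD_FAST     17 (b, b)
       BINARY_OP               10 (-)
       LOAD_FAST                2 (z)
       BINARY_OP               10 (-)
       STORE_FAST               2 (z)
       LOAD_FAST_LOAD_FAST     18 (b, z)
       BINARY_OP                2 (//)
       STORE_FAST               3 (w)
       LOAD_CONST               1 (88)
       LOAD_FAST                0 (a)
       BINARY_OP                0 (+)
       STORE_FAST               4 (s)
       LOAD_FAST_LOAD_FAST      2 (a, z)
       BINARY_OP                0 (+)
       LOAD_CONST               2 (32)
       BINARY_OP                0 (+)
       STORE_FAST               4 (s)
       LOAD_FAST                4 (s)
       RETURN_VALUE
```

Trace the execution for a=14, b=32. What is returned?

44

LOAD_FAST_LOAD_FAST b,b → push 32,32. Stack: [32, 32]
BINARY_OP * → 32 * 32 = 1024. Stack: [1024]
LOAD_FAST a → push 14. Stack: [1024, 14]
BINARY_OP % → 1024 % 14 = 2. Stack: [2]
STORE_FAST z → z=2. Stack: []
LOAD_FAST_LOAD_FAST b,b → push 32,32. Stack: [32, 32]
BINARY_OP - → 32 - 32 = 0. Stack: [0]
LOAD_FAST z → push 2. Stack: [0, 2]
BINARY_OP - → 0 - 2 = -2. Stack: [-2]
STORE_FAST z → z=-2. Stack: []
LOAD_FAST_LOAD_FAST b,z → push 32,-2. Stack: [32, -2]
BINARY_OP // → 32 // -2 = -16. Stack: [-16]
STORE_FAST w → w=-16. Stack: []
LOAD_CONST → push 88. Stack: [88]
LOAD_FAST a → push 14. Stack: [88, 14]
BINARY_OP + → 88 + 14 = 102. Stack: [102]
STORE_FAST s → s=102. Stack: []
LOAD_FAST_LOAD_FAST a,z → push 14,-2. Stack: [14, -2]
BINARY_OP + → 14 + -2 = 12. Stack: [12]
LOAD_CONST → push 32. Stack: [12, 32]
BINARY_OP + → 12 + 32 = 44. Stack: [44]
STORE_FAST s → s=44. Stack: []
LOAD_FAST s → push 44. Stack: [44]
RETURN_VALUE → return 44.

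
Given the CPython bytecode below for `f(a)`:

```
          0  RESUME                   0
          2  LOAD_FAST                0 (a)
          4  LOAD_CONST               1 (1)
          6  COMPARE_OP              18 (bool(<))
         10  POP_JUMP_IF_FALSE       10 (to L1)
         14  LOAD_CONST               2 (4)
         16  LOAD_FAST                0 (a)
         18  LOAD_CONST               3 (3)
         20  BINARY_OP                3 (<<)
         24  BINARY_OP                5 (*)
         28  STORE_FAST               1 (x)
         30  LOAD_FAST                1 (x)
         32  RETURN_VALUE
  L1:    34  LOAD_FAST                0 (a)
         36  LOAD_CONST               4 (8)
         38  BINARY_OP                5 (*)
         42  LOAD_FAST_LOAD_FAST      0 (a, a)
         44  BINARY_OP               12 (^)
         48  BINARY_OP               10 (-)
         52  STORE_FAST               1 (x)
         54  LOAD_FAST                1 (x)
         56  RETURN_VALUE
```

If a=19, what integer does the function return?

LOAD_FAST a → push 19. Stack: [19]
LOAD_CONST → push 1. Stack: [19, 1]
COMPARE_OP bool(<) → 19 vs 1 = False. Stack: [False]
POP_JUMP_IF_FALSE → pop False; jump. Stack: []
LOAD_FAST a → push 19. Stack: [19]
LOAD_CONST → push 8. Stack: [19, 8]
BINARY_OP * → 19 * 8 = 152. Stack: [152]
LOAD_FAST_LOAD_FAST a,a → push 19,19. Stack: [152, 19, 19]
BINARY_OP ^ → 19 ^ 19 = 0. Stack: [152, 0]
BINARY_OP - → 152 - 0 = 152. Stack: [152]
STORE_FAST x → x=152. Stack: []
LOAD_FAST x → push 152. Stack: [152]
RETURN_VALUE → return 152.

152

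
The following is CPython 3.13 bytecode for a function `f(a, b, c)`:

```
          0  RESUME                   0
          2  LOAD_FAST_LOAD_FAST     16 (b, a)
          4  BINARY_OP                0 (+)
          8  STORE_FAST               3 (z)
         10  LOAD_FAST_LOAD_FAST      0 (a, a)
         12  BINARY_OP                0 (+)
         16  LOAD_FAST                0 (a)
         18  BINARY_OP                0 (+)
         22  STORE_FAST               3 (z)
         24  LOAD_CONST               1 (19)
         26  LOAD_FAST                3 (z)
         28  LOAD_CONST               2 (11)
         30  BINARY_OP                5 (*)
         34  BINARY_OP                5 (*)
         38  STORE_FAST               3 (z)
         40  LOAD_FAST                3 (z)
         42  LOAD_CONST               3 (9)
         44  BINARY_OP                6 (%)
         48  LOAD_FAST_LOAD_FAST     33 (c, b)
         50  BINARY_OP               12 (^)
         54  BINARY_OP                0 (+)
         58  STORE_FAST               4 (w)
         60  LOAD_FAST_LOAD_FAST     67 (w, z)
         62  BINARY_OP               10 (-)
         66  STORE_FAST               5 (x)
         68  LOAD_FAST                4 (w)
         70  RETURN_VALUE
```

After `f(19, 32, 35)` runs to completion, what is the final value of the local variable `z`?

11913

LOAD_FAST_LOAD_FAST b,a → push 32,19. Stack: [32, 19]
BINARY_OP + → 32 + 19 = 51. Stack: [51]
STORE_FAST z → z=51. Stack: []
LOAD_FAST_LOAD_FAST a,a → push 19,19. Stack: [19, 19]
BINARY_OP + → 19 + 19 = 38. Stack: [38]
LOAD_FAST a → push 19. Stack: [38, 19]
BINARY_OP + → 38 + 19 = 57. Stack: [57]
STORE_FAST z → z=57. Stack: []
LOAD_CONST → push 19. Stack: [19]
LOAD_FAST z → push 57. Stack: [19, 57]
LOAD_CONST → push 11. Stack: [19, 57, 11]
BINARY_OP * → 57 * 11 = 627. Stack: [19, 627]
BINARY_OP * → 19 * 627 = 11913. Stack: [11913]
STORE_FAST z → z=11913. Stack: []
LOAD_FAST z → push 11913. Stack: [11913]
LOAD_CONST → push 9. Stack: [11913, 9]
BINARY_OP % → 11913 % 9 = 6. Stack: [6]
LOAD_FAST_LOAD_FAST c,b → push 35,32. Stack: [6, 35, 32]
BINARY_OP ^ → 35 ^ 32 = 3. Stack: [6, 3]
BINARY_OP + → 6 + 3 = 9. Stack: [9]
STORE_FAST w → w=9. Stack: []
LOAD_FAST_LOAD_FAST w,z → push 9,11913. Stack: [9, 11913]
BINARY_OP - → 9 - 11913 = -11904. Stack: [-11904]
STORE_FAST x → x=-11904. Stack: []
LOAD_FAST w → push 9. Stack: [9]
RETURN_VALUE → return 9.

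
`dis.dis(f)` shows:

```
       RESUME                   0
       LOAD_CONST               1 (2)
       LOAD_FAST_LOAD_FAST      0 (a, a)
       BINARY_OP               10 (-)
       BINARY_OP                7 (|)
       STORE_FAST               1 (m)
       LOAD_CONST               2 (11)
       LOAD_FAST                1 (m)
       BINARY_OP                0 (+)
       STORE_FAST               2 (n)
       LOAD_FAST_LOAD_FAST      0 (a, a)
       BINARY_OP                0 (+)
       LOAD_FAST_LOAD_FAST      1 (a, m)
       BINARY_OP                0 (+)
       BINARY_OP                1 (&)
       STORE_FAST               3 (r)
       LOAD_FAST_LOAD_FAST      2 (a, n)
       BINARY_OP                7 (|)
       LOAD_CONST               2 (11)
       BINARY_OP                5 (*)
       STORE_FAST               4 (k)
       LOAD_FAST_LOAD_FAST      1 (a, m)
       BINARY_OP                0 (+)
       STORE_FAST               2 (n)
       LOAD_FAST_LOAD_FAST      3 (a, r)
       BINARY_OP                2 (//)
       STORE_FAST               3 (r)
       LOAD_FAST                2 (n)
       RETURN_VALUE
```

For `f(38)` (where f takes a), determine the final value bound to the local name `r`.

4

LOAD_CONST → push 2. Stack: [2]
LOAD_FAST_LOAD_FAST a,a → push 38,38. Stack: [2, 38, 38]
BINARY_OP - → 38 - 38 = 0. Stack: [2, 0]
BINARY_OP | → 2 | 0 = 2. Stack: [2]
STORE_FAST m → m=2. Stack: []
LOAD_CONST → push 11. Stack: [11]
LOAD_FAST m → push 2. Stack: [11, 2]
BINARY_OP + → 11 + 2 = 13. Stack: [13]
STORE_FAST n → n=13. Stack: []
LOAD_FAST_LOAD_FAST a,a → push 38,38. Stack: [38, 38]
BINARY_OP + → 38 + 38 = 76. Stack: [76]
LOAD_FAST_LOAD_FAST a,m → push 38,2. Stack: [76, 38, 2]
BINARY_OP + → 38 + 2 = 40. Stack: [76, 40]
BINARY_OP & → 76 & 40 = 8. Stack: [8]
STORE_FAST r → r=8. Stack: []
LOAD_FAST_LOAD_FAST a,n → push 38,13. Stack: [38, 13]
BINARY_OP | → 38 | 13 = 47. Stack: [47]
LOAD_CONST → push 11. Stack: [47, 11]
BINARY_OP * → 47 * 11 = 517. Stack: [517]
STORE_FAST k → k=517. Stack: []
LOAD_FAST_LOAD_FAST a,m → push 38,2. Stack: [38, 2]
BINARY_OP + → 38 + 2 = 40. Stack: [40]
STORE_FAST n → n=40. Stack: []
LOAD_FAST_LOAD_FAST a,r → push 38,8. Stack: [38, 8]
BINARY_OP // → 38 // 8 = 4. Stack: [4]
STORE_FAST r → r=4. Stack: []
LOAD_FAST n → push 40. Stack: [40]
RETURN_VALUE → return 40.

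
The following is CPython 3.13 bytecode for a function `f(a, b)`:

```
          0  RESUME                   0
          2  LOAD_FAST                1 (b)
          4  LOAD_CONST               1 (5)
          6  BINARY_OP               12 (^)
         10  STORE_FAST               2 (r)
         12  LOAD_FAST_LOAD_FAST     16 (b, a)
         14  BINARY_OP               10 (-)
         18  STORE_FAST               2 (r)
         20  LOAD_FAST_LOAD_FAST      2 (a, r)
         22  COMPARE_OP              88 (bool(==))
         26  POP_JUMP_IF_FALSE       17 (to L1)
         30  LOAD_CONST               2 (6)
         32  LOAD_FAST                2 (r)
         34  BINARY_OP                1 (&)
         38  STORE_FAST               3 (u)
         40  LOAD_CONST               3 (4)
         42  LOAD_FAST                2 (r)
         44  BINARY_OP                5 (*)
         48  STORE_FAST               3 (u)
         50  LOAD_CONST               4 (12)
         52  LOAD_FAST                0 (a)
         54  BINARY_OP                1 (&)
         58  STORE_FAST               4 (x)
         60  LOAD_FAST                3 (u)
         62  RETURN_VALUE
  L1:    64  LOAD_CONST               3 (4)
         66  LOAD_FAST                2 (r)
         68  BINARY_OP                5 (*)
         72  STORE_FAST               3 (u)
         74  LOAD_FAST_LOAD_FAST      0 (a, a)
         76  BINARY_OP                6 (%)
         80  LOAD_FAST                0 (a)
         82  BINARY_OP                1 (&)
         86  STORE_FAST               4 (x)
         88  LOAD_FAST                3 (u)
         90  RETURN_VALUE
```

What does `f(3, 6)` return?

12

LOAD_FAST b → push 6. Stack: [6]
LOAD_CONST → push 5. Stack: [6, 5]
BINARY_OP ^ → 6 ^ 5 = 3. Stack: [3]
STORE_FAST r → r=3. Stack: []
LOAD_FAST_LOAD_FAST b,a → push 6,3. Stack: [6, 3]
BINARY_OP - → 6 - 3 = 3. Stack: [3]
STORE_FAST r → r=3. Stack: []
LOAD_FAST_LOAD_FAST a,r → push 3,3. Stack: [3, 3]
COMPARE_OP bool(==) → 3 vs 3 = True. Stack: [True]
POP_JUMP_IF_FALSE → pop True; no jump. Stack: []
LOAD_CONST → push 6. Stack: [6]
LOAD_FAST r → push 3. Stack: [6, 3]
BINARY_OP & → 6 & 3 = 2. Stack: [2]
STORE_FAST u → u=2. Stack: []
LOAD_CONST → push 4. Stack: [4]
LOAD_FAST r → push 3. Stack: [4, 3]
BINARY_OP * → 4 * 3 = 12. Stack: [12]
STORE_FAST u → u=12. Stack: []
LOAD_CONST → push 12. Stack: [12]
LOAD_FAST a → push 3. Stack: [12, 3]
BINARY_OP & → 12 & 3 = 0. Stack: [0]
STORE_FAST x → x=0. Stack: []
LOAD_FAST u → push 12. Stack: [12]
RETURN_VALUE → return 12.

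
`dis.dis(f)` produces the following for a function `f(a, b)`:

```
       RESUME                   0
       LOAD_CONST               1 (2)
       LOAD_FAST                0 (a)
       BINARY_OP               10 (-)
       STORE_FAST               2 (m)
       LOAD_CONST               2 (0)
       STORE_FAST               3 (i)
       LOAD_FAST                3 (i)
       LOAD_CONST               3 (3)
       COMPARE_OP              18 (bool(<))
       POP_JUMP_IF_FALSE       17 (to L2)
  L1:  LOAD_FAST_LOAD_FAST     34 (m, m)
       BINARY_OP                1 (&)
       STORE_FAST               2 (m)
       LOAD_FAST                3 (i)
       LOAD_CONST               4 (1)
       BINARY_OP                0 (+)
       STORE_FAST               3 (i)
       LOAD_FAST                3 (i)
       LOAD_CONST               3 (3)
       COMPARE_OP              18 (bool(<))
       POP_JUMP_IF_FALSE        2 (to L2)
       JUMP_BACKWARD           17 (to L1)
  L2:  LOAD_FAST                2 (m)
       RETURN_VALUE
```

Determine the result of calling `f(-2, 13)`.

4

LOAD_CONST → push 2. Stack: [2]
LOAD_FAST a → push -2. Stack: [2, -2]
BINARY_OP - → 2 - -2 = 4. Stack: [4]
STORE_FAST m → m=4. Stack: []
LOAD_CONST → push 0. Stack: [0]
STORE_FAST i → i=0. Stack: []
LOAD_FAST i → push 0. Stack: [0]
LOAD_CONST → push 3. Stack: [0, 3]
COMPARE_OP bool(<) → 0 vs 3 = True. Stack: [True]
POP_JUMP_IF_FALSE → pop True; no jump. Stack: []
LOAD_FAST_LOAD_FAST m,m → push 4,4. Stack: [4, 4]
BINARY_OP & → 4 & 4 = 4. Stack: [4]
STORE_FAST m → m=4. Stack: []
LOAD_FAST i → push 0. Stack: [0]
LOAD_CONST → push 1. Stack: [0, 1]
BINARY_OP + → 0 + 1 = 1. Stack: [1]
STORE_FAST i → i=1. Stack: []
LOAD_FAST i → push 1. Stack: [1]
LOAD_CONST → push 3. Stack: [1, 3]
COMPARE_OP bool(<) → 1 vs 3 = True. Stack: [True]
POP_JUMP_IF_FALSE → pop True; no jump. Stack: []
LOAD_FAST_LOAD_FAST m,m → push 4,4. Stack: [4, 4]
BINARY_OP & → 4 & 4 = 4. Stack: [4]
STORE_FAST m → m=4. Stack: []
LOAD_FAST i → push 1. Stack: [1]
LOAD_CONST → push 1. Stack: [1, 1]
BINARY_OP + → 1 + 1 = 2. Stack: [2]
STORE_FAST i → i=2. Stack: []
LOAD_FAST i → push 2. Stack: [2]
LOAD_CONST → push 3. Stack: [2, 3]
COMPARE_OP bool(<) → 2 vs 3 = True. Stack: [True]
POP_JUMP_IF_FALSE → pop True; no jump. Stack: []
LOAD_FAST_LOAD_FAST m,m → push 4,4. Stack: [4, 4]
BINARY_OP & → 4 & 4 = 4. Stack: [4]
STORE_FAST m → m=4. Stack: []
LOAD_FAST i → push 2. Stack: [2]
LOAD_CONST → push 1. Stack: [2, 1]
BINARY_OP + → 2 + 1 = 3. Stack: [3]
STORE_FAST i → i=3. Stack: []
LOAD_FAST i → push 3. Stack: [3]
LOAD_CONST → push 3. Stack: [3, 3]
COMPARE_OP bool(<) → 3 vs 3 = False. Stack: [False]
POP_JUMP_IF_FALSE → pop False; jump. Stack: []
LOAD_FAST m → push 4. Stack: [4]
RETURN_VALUE → return 4.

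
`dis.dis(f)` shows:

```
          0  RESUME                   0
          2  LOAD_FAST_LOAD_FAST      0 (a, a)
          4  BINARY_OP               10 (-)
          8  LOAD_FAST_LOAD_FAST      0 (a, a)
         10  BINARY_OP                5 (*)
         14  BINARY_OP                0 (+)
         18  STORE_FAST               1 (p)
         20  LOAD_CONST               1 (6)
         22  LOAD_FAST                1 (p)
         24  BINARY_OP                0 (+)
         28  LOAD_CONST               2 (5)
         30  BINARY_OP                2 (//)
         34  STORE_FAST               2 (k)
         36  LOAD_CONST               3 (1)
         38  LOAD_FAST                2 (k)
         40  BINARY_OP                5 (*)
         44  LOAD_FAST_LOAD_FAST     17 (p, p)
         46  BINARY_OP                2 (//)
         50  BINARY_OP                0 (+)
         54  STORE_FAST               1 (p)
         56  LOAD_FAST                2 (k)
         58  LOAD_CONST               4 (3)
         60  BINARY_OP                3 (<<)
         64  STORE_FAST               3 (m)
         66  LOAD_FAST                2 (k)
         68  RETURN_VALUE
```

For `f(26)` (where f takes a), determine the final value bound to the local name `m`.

LOAD_FAST_LOAD_FAST a,a → push 26,26. Stack: [26, 26]
BINARY_OP - → 26 - 26 = 0. Stack: [0]
LOAD_FAST_LOAD_FAST a,a → push 26,26. Stack: [0, 26, 26]
BINARY_OP * → 26 * 26 = 676. Stack: [0, 676]
BINARY_OP + → 0 + 676 = 676. Stack: [676]
STORE_FAST p → p=676. Stack: []
LOAD_CONST → push 6. Stack: [6]
LOAD_FAST p → push 676. Stack: [6, 676]
BINARY_OP + → 6 + 676 = 682. Stack: [682]
LOAD_CONST → push 5. Stack: [682, 5]
BINARY_OP // → 682 // 5 = 136. Stack: [136]
STORE_FAST k → k=136. Stack: []
LOAD_CONST → push 1. Stack: [1]
LOAD_FAST k → push 136. Stack: [1, 136]
BINARY_OP * → 1 * 136 = 136. Stack: [136]
LOAD_FAST_LOAD_FAST p,p → push 676,676. Stack: [136, 676, 676]
BINARY_OP // → 676 // 676 = 1. Stack: [136, 1]
BINARY_OP + → 136 + 1 = 137. Stack: [137]
STORE_FAST p → p=137. Stack: []
LOAD_FAST k → push 136. Stack: [136]
LOAD_CONST → push 3. Stack: [136, 3]
BINARY_OP << → 136 << 3 = 1088. Stack: [1088]
STORE_FAST m → m=1088. Stack: []
LOAD_FAST k → push 136. Stack: [136]
RETURN_VALUE → return 136.

1088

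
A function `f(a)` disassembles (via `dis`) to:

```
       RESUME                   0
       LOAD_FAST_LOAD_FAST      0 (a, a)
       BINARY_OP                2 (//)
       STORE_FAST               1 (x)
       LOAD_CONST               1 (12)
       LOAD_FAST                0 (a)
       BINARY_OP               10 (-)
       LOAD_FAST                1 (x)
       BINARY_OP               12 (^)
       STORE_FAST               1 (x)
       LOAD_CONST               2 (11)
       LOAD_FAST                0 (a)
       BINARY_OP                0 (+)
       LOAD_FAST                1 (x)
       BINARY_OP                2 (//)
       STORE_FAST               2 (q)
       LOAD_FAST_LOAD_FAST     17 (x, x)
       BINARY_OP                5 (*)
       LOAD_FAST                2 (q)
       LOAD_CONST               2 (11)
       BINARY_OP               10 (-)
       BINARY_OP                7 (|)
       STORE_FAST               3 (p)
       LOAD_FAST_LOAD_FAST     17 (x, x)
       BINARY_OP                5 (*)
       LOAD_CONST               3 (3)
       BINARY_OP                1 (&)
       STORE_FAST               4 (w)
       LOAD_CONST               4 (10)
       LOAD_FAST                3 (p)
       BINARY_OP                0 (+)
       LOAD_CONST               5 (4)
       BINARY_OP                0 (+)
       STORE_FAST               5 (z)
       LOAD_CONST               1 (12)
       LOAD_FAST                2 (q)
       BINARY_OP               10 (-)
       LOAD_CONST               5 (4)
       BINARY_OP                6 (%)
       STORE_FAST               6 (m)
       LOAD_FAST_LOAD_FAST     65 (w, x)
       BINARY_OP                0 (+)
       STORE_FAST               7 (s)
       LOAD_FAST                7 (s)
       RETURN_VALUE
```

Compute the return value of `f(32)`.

LOAD_FAST_LOAD_FAST a,a → push 32,32. Stack: [32, 32]
BINARY_OP // → 32 // 32 = 1. Stack: [1]
STORE_FAST x → x=1. Stack: []
LOAD_CONST → push 12. Stack: [12]
LOAD_FAST a → push 32. Stack: [12, 32]
BINARY_OP - → 12 - 32 = -20. Stack: [-20]
LOAD_FAST x → push 1. Stack: [-20, 1]
BINARY_OP ^ → -20 ^ 1 = -19. Stack: [-19]
STORE_FAST x → x=-19. Stack: []
LOAD_CONST → push 11. Stack: [11]
LOAD_FAST a → push 32. Stack: [11, 32]
BINARY_OP + → 11 + 32 = 43. Stack: [43]
LOAD_FAST x → push -19. Stack: [43, -19]
BINARY_OP // → 43 // -19 = -3. Stack: [-3]
STORE_FAST q → q=-3. Stack: []
LOAD_FAST_LOAD_FAST x,x → push -19,-19. Stack: [-19, -19]
BINARY_OP * → -19 * -19 = 361. Stack: [361]
LOAD_FAST q → push -3. Stack: [361, -3]
LOAD_CONST → push 11. Stack: [361, -3, 11]
BINARY_OP - → -3 - 11 = -14. Stack: [361, -14]
BINARY_OP | → 361 | -14 = -5. Stack: [-5]
STORE_FAST p → p=-5. Stack: []
LOAD_FAST_LOAD_FAST x,x → push -19,-19. Stack: [-19, -19]
BINARY_OP * → -19 * -19 = 361. Stack: [361]
LOAD_CONST → push 3. Stack: [361, 3]
BINARY_OP & → 361 & 3 = 1. Stack: [1]
STORE_FAST w → w=1. Stack: []
LOAD_CONST → push 10. Stack: [10]
LOAD_FAST p → push -5. Stack: [10, -5]
BINARY_OP + → 10 + -5 = 5. Stack: [5]
LOAD_CONST → push 4. Stack: [5, 4]
BINARY_OP + → 5 + 4 = 9. Stack: [9]
STORE_FAST z → z=9. Stack: []
LOAD_CONST → push 12. Stack: [12]
LOAD_FAST q → push -3. Stack: [12, -3]
BINARY_OP - → 12 - -3 = 15. Stack: [15]
LOAD_CONST → push 4. Stack: [15, 4]
BINARY_OP % → 15 % 4 = 3. Stack: [3]
STORE_FAST m → m=3. Stack: []
LOAD_FAST_LOAD_FAST w,x → push 1,-19. Stack: [1, -19]
BINARY_OP + → 1 + -19 = -18. Stack: [-18]
STORE_FAST s → s=-18. Stack: []
LOAD_FAST s → push -18. Stack: [-18]
RETURN_VALUE → return -18.

-18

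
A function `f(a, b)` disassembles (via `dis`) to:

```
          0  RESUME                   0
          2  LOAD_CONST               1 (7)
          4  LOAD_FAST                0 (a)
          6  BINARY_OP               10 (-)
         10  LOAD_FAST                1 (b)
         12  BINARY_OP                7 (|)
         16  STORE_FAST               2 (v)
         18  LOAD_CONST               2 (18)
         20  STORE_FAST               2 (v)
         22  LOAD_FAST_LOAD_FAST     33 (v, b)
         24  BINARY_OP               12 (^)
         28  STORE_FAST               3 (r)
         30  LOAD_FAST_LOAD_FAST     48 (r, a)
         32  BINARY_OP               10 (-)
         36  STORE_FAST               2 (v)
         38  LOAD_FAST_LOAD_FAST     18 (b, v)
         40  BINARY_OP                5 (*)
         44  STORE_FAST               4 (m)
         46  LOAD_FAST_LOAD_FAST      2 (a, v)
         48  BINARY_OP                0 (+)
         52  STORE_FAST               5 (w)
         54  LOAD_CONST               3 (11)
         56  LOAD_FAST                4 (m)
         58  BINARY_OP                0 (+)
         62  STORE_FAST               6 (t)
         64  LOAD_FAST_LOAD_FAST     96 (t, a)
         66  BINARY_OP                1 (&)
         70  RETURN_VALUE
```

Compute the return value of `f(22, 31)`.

20

LOAD_CONST → push 7. Stack: [7]
LOAD_FAST a → push 22. Stack: [7, 22]
BINARY_OP - → 7 - 22 = -15. Stack: [-15]
LOAD_FAST b → push 31. Stack: [-15, 31]
BINARY_OP | → -15 | 31 = -1. Stack: [-1]
STORE_FAST v → v=-1. Stack: []
LOAD_CONST → push 18. Stack: [18]
STORE_FAST v → v=18. Stack: []
LOAD_FAST_LOAD_FAST v,b → push 18,31. Stack: [18, 31]
BINARY_OP ^ → 18 ^ 31 = 13. Stack: [13]
STORE_FAST r → r=13. Stack: []
LOAD_FAST_LOAD_FAST r,a → push 13,22. Stack: [13, 22]
BINARY_OP - → 13 - 22 = -9. Stack: [-9]
STORE_FAST v → v=-9. Stack: []
LOAD_FAST_LOAD_FAST b,v → push 31,-9. Stack: [31, -9]
BINARY_OP * → 31 * -9 = -279. Stack: [-279]
STORE_FAST m → m=-279. Stack: []
LOAD_FAST_LOAD_FAST a,v → push 22,-9. Stack: [22, -9]
BINARY_OP + → 22 + -9 = 13. Stack: [13]
STORE_FAST w → w=13. Stack: []
LOAD_CONST → push 11. Stack: [11]
LOAD_FAST m → push -279. Stack: [11, -279]
BINARY_OP + → 11 + -279 = -268. Stack: [-268]
STORE_FAST t → t=-268. Stack: []
LOAD_FAST_LOAD_FAST t,a → push -268,22. Stack: [-268, 22]
BINARY_OP & → -268 & 22 = 20. Stack: [20]
RETURN_VALUE → return 20.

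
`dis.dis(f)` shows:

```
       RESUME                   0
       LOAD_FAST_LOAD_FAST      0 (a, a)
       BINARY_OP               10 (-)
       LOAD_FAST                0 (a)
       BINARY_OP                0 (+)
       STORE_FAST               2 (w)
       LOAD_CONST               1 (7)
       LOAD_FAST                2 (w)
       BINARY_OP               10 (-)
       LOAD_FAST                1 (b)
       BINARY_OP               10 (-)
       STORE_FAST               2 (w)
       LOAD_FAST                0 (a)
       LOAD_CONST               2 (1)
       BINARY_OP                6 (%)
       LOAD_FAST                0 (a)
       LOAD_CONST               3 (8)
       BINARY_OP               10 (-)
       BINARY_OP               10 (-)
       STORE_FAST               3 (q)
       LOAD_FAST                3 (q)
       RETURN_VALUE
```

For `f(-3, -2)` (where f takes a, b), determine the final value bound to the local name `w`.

12

LOAD_FAST_LOAD_FAST a,a → push -3,-3. Stack: [-3, -3]
BINARY_OP - → -3 - -3 = 0. Stack: [0]
LOAD_FAST a → push -3. Stack: [0, -3]
BINARY_OP + → 0 + -3 = -3. Stack: [-3]
STORE_FAST w → w=-3. Stack: []
LOAD_CONST → push 7. Stack: [7]
LOAD_FAST w → push -3. Stack: [7, -3]
BINARY_OP - → 7 - -3 = 10. Stack: [10]
LOAD_FAST b → push -2. Stack: [10, -2]
BINARY_OP - → 10 - -2 = 12. Stack: [12]
STORE_FAST w → w=12. Stack: []
LOAD_FAST a → push -3. Stack: [-3]
LOAD_CONST → push 1. Stack: [-3, 1]
BINARY_OP % → -3 % 1 = 0. Stack: [0]
LOAD_FAST a → push -3. Stack: [0, -3]
LOAD_CONST → push 8. Stack: [0, -3, 8]
BINARY_OP - → -3 - 8 = -11. Stack: [0, -11]
BINARY_OP - → 0 - -11 = 11. Stack: [11]
STORE_FAST q → q=11. Stack: []
LOAD_FAST q → push 11. Stack: [11]
RETURN_VALUE → return 11.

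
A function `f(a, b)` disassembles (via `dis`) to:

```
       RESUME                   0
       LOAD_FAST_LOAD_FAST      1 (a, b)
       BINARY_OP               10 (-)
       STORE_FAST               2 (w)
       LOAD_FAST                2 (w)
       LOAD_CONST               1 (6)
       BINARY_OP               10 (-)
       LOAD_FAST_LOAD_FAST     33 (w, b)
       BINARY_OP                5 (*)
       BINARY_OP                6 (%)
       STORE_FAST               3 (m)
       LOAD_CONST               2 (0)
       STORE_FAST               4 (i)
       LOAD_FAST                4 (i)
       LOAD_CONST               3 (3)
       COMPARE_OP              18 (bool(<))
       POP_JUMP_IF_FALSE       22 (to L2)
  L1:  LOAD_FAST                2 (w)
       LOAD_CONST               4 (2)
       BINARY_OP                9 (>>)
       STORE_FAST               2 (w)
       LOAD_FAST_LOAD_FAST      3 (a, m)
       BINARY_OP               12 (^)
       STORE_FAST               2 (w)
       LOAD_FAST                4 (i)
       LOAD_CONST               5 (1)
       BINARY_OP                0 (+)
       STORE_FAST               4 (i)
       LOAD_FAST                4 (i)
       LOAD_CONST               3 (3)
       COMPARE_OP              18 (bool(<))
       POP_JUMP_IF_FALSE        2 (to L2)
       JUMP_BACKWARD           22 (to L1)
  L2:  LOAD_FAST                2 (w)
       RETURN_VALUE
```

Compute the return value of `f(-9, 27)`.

LOAD_FAST_LOAD_FAST a,b → push -9,27. Stack: [-9, 27]
BINARY_OP - → -9 - 27 = -36. Stack: [-36]
STORE_FAST w → w=-36. Stack: []
LOAD_FAST w → push -36. Stack: [-36]
LOAD_CONST → push 6. Stack: [-36, 6]
BINARY_OP - → -36 - 6 = -42. Stack: [-42]
LOAD_FAST_LOAD_FAST w,b → push -36,27. Stack: [-42, -36, 27]
BINARY_OP * → -36 * 27 = -972. Stack: [-42, -972]
BINARY_OP % → -42 % -972 = -42. Stack: [-42]
STORE_FAST m → m=-42. Stack: []
LOAD_CONST → push 0. Stack: [0]
STORE_FAST i → i=0. Stack: []
LOAD_FAST i → push 0. Stack: [0]
LOAD_CONST → push 3. Stack: [0, 3]
COMPARE_OP bool(<) → 0 vs 3 = True. Stack: [True]
POP_JUMP_IF_FALSE → pop True; no jump. Stack: []
LOAD_FAST w → push -36. Stack: [-36]
LOAD_CONST → push 2. Stack: [-36, 2]
BINARY_OP >> → -36 >> 2 = -9. Stack: [-9]
STORE_FAST w → w=-9. Stack: []
LOAD_FAST_LOAD_FAST a,m → push -9,-42. Stack: [-9, -42]
BINARY_OP ^ → -9 ^ -42 = 33. Stack: [33]
STORE_FAST w → w=33. Stack: []
LOAD_FAST i → push 0. Stack: [0]
LOAD_CONST → push 1. Stack: [0, 1]
BINARY_OP + → 0 + 1 = 1. Stack: [1]
STORE_FAST i → i=1. Stack: []
LOAD_FAST i → push 1. Stack: [1]
LOAD_CONST → push 3. Stack: [1, 3]
COMPARE_OP bool(<) → 1 vs 3 = True. Stack: [True]
POP_JUMP_IF_FALSE → pop True; no jump. Stack: []
LOAD_FAST w → push 33. Stack: [33]
LOAD_CONST → push 2. Stack: [33, 2]
BINARY_OP >> → 33 >> 2 = 8. Stack: [8]
STORE_FAST w → w=8. Stack: []
LOAD_FAST_LOAD_FAST a,m → push -9,-42. Stack: [-9, -42]
BINARY_OP ^ → -9 ^ -42 = 33. Stack: [33]
STORE_FAST w → w=33. Stack: []
LOAD_FAST i → push 1. Stack: [1]
LOAD_CONST → push 1. Stack: [1, 1]
BINARY_OP + → 1 + 1 = 2. Stack: [2]
STORE_FAST i → i=2. Stack: []
LOAD_FAST i → push 2. Stack: [2]
LOAD_CONST → push 3. Stack: [2, 3]
COMPARE_OP bool(<) → 2 vs 3 = True. Stack: [True]
POP_JUMP_IF_FALSE → pop True; no jump. Stack: []
LOAD_FAST w → push 33. Stack: [33]
LOAD_CONST → push 2. Stack: [33, 2]
BINARY_OP >> → 33 >> 2 = 8. Stack: [8]
STORE_FAST w → w=8. Stack: []
LOAD_FAST_LOAD_FAST a,m → push -9,-42. Stack: [-9, -42]
BINARY_OP ^ → -9 ^ -42 = 33. Stack: [33]
STORE_FAST w → w=33. Stack: []
LOAD_FAST i → push 2. Stack: [2]
LOAD_CONST → push 1. Stack: [2, 1]
BINARY_OP + → 2 + 1 = 3. Stack: [3]
STORE_FAST i → i=3. Stack: []
LOAD_FAST i → push 3. Stack: [3]
LOAD_CONST → push 3. Stack: [3, 3]
COMPARE_OP bool(<) → 3 vs 3 = False. Stack: [False]
POP_JUMP_IF_FALSE → pop False; jump. Stack: []
LOAD_FAST w → push 33. Stack: [33]
RETURN_VALUE → return 33.

33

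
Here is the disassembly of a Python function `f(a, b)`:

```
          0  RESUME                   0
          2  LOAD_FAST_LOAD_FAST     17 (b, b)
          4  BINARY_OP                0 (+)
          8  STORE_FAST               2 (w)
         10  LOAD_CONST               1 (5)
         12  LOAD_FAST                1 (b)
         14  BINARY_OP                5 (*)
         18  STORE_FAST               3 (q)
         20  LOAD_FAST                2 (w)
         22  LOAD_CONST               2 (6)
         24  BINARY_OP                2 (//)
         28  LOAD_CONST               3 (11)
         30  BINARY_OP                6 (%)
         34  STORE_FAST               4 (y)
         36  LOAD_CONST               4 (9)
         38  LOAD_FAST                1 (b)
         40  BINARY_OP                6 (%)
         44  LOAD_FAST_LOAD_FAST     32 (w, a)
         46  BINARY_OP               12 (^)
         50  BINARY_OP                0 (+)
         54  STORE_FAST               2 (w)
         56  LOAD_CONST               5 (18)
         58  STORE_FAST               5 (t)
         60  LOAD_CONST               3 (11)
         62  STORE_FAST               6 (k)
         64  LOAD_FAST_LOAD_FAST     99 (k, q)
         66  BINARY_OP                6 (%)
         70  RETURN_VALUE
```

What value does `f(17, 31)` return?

11

LOAD_FAST_LOAD_FAST b,b → push 31,31. Stack: [31, 31]
BINARY_OP + → 31 + 31 = 62. Stack: [62]
STORE_FAST w → w=62. Stack: []
LOAD_CONST → push 5. Stack: [5]
LOAD_FAST b → push 31. Stack: [5, 31]
BINARY_OP * → 5 * 31 = 155. Stack: [155]
STORE_FAST q → q=155. Stack: []
LOAD_FAST w → push 62. Stack: [62]
LOAD_CONST → push 6. Stack: [62, 6]
BINARY_OP // → 62 // 6 = 10. Stack: [10]
LOAD_CONST → push 11. Stack: [10, 11]
BINARY_OP % → 10 % 11 = 10. Stack: [10]
STORE_FAST y → y=10. Stack: []
LOAD_CONST → push 9. Stack: [9]
LOAD_FAST b → push 31. Stack: [9, 31]
BINARY_OP % → 9 % 31 = 9. Stack: [9]
LOAD_FAST_LOAD_FAST w,a → push 62,17. Stack: [9, 62, 17]
BINARY_OP ^ → 62 ^ 17 = 47. Stack: [9, 47]
BINARY_OP + → 9 + 47 = 56. Stack: [56]
STORE_FAST w → w=56. Stack: []
LOAD_CONST → push 18. Stack: [18]
STORE_FAST t → t=18. Stack: []
LOAD_CONST → push 11. Stack: [11]
STORE_FAST k → k=11. Stack: []
LOAD_FAST_LOAD_FAST k,q → push 11,155. Stack: [11, 155]
BINARY_OP % → 11 % 155 = 11. Stack: [11]
RETURN_VALUE → return 11.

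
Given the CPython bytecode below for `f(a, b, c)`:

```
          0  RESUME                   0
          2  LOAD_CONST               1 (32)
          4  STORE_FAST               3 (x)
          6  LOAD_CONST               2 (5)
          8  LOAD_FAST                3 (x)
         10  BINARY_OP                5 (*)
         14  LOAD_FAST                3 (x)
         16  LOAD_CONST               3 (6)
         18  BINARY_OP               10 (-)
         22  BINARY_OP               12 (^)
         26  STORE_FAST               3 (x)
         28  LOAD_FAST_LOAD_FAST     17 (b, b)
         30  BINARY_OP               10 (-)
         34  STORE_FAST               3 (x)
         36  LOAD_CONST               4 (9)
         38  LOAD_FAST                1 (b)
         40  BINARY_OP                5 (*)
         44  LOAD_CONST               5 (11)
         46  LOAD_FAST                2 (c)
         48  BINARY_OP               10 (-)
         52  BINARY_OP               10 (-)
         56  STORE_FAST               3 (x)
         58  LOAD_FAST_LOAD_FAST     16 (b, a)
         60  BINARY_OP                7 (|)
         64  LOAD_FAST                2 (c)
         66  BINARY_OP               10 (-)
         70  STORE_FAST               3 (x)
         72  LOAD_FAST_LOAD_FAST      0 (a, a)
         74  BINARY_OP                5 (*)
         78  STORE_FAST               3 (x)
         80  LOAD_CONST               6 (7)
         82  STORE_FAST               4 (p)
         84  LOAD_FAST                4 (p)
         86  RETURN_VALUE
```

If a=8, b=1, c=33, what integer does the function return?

7

LOAD_CONST → push 32. Stack: [32]
STORE_FAST x → x=32. Stack: []
LOAD_CONST → push 5. Stack: [5]
LOAD_FAST x → push 32. Stack: [5, 32]
BINARY_OP * → 5 * 32 = 160. Stack: [160]
LOAD_FAST x → push 32. Stack: [160, 32]
LOAD_CONST → push 6. Stack: [160, 32, 6]
BINARY_OP - → 32 - 6 = 26. Stack: [160, 26]
BINARY_OP ^ → 160 ^ 26 = 186. Stack: [186]
STORE_FAST x → x=186. Stack: []
LOAD_FAST_LOAD_FAST b,b → push 1,1. Stack: [1, 1]
BINARY_OP - → 1 - 1 = 0. Stack: [0]
STORE_FAST x → x=0. Stack: []
LOAD_CONST → push 9. Stack: [9]
LOAD_FAST b → push 1. Stack: [9, 1]
BINARY_OP * → 9 * 1 = 9. Stack: [9]
LOAD_CONST → push 11. Stack: [9, 11]
LOAD_FAST c → push 33. Stack: [9, 11, 33]
BINARY_OP - → 11 - 33 = -22. Stack: [9, -22]
BINARY_OP - → 9 - -22 = 31. Stack: [31]
STORE_FAST x → x=31. Stack: []
LOAD_FAST_LOAD_FAST b,a → push 1,8. Stack: [1, 8]
BINARY_OP | → 1 | 8 = 9. Stack: [9]
LOAD_FAST c → push 33. Stack: [9, 33]
BINARY_OP - → 9 - 33 = -24. Stack: [-24]
STORE_FAST x → x=-24. Stack: []
LOAD_FAST_LOAD_FAST a,a → push 8,8. Stack: [8, 8]
BINARY_OP * → 8 * 8 = 64. Stack: [64]
STORE_FAST x → x=64. Stack: []
LOAD_CONST → push 7. Stack: [7]
STORE_FAST p → p=7. Stack: []
LOAD_FAST p → push 7. Stack: [7]
RETURN_VALUE → return 7.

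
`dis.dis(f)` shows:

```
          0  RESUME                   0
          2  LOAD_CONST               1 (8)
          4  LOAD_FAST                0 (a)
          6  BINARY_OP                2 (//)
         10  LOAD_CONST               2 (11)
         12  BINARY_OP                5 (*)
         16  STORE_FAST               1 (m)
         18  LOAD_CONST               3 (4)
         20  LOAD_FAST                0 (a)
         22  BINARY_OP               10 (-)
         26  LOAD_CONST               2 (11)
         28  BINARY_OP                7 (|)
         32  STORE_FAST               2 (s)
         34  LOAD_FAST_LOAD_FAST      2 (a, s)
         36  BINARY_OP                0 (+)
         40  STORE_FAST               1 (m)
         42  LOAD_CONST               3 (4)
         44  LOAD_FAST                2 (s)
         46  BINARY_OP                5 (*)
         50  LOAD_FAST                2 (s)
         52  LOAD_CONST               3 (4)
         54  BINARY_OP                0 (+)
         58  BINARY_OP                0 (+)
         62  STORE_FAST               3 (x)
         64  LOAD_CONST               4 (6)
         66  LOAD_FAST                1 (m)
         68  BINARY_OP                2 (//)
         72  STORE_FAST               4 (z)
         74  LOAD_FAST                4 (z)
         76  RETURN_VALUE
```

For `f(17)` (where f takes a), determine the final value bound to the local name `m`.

12

LOAD_CONST → push 8. Stack: [8]
LOAD_FAST a → push 17. Stack: [8, 17]
BINARY_OP // → 8 // 17 = 0. Stack: [0]
LOAD_CONST → push 11. Stack: [0, 11]
BINARY_OP * → 0 * 11 = 0. Stack: [0]
STORE_FAST m → m=0. Stack: []
LOAD_CONST → push 4. Stack: [4]
LOAD_FAST a → push 17. Stack: [4, 17]
BINARY_OP - → 4 - 17 = -13. Stack: [-13]
LOAD_CONST → push 11. Stack: [-13, 11]
BINARY_OP | → -13 | 11 = -5. Stack: [-5]
STORE_FAST s → s=-5. Stack: []
LOAD_FAST_LOAD_FAST a,s → push 17,-5. Stack: [17, -5]
BINARY_OP + → 17 + -5 = 12. Stack: [12]
STORE_FAST m → m=12. Stack: []
LOAD_CONST → push 4. Stack: [4]
LOAD_FAST s → push -5. Stack: [4, -5]
BINARY_OP * → 4 * -5 = -20. Stack: [-20]
LOAD_FAST s → push -5. Stack: [-20, -5]
LOAD_CONST → push 4. Stack: [-20, -5, 4]
BINARY_OP + → -5 + 4 = -1. Stack: [-20, -1]
BINARY_OP + → -20 + -1 = -21. Stack: [-21]
STORE_FAST x → x=-21. Stack: []
LOAD_CONST → push 6. Stack: [6]
LOAD_FAST m → push 12. Stack: [6, 12]
BINARY_OP // → 6 // 12 = 0. Stack: [0]
STORE_FAST z → z=0. Stack: []
LOAD_FAST z → push 0. Stack: [0]
RETURN_VALUE → return 0.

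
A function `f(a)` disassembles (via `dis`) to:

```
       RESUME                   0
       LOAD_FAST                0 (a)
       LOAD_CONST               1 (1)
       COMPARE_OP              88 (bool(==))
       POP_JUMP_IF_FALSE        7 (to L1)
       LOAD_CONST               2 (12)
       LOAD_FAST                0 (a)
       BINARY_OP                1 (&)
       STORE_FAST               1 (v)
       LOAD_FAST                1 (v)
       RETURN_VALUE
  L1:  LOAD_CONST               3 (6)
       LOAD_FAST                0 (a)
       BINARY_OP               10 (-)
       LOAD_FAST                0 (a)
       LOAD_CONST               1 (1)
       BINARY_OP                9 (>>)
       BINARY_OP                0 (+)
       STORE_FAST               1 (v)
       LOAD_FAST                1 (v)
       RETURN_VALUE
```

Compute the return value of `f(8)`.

2

LOAD_FAST a → push 8. Stack: [8]
LOAD_CONST → push 1. Stack: [8, 1]
COMPARE_OP bool(==) → 8 vs 1 = False. Stack: [False]
POP_JUMP_IF_FALSE → pop False; jump. Stack: []
LOAD_CONST → push 6. Stack: [6]
LOAD_FAST a → push 8. Stack: [6, 8]
BINARY_OP - → 6 - 8 = -2. Stack: [-2]
LOAD_FAST a → push 8. Stack: [-2, 8]
LOAD_CONST → push 1. Stack: [-2, 8, 1]
BINARY_OP >> → 8 >> 1 = 4. Stack: [-2, 4]
BINARY_OP + → -2 + 4 = 2. Stack: [2]
STORE_FAST v → v=2. Stack: []
LOAD_FAST v → push 2. Stack: [2]
RETURN_VALUE → return 2.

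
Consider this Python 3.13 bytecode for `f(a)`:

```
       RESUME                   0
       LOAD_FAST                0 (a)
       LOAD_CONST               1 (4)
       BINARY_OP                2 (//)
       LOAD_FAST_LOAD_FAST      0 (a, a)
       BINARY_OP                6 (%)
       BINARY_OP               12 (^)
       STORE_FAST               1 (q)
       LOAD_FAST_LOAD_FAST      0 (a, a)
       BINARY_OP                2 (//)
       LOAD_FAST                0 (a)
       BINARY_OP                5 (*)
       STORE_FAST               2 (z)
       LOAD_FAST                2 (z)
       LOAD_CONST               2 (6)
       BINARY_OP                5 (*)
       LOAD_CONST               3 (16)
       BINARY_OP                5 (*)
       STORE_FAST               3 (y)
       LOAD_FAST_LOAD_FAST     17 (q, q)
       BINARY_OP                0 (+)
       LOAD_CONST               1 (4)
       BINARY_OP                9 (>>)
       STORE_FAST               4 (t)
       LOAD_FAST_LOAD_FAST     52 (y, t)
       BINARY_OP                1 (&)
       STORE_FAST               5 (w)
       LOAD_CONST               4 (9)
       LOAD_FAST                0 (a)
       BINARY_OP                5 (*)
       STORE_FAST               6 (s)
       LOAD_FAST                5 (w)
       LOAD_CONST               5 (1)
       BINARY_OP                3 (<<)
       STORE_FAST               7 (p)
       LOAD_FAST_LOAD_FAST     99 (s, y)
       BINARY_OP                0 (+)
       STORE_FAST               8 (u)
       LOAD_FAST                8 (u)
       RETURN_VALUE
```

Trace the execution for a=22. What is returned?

LOAD_FAST a → push 22. Stack: [22]
LOAD_CONST → push 4. Stack: [22, 4]
BINARY_OP // → 22 // 4 = 5. Stack: [5]
LOAD_FAST_LOAD_FAST a,a → push 22,22. Stack: [5, 22, 22]
BINARY_OP % → 22 % 22 = 0. Stack: [5, 0]
BINARY_OP ^ → 5 ^ 0 = 5. Stack: [5]
STORE_FAST q → q=5. Stack: []
LOAD_FAST_LOAD_FAST a,a → push 22,22. Stack: [22, 22]
BINARY_OP // → 22 // 22 = 1. Stack: [1]
LOAD_FAST a → push 22. Stack: [1, 22]
BINARY_OP * → 1 * 22 = 22. Stack: [22]
STORE_FAST z → z=22. Stack: []
LOAD_FAST z → push 22. Stack: [22]
LOAD_CONST → push 6. Stack: [22, 6]
BINARY_OP * → 22 * 6 = 132. Stack: [132]
LOAD_CONST → push 16. Stack: [132, 16]
BINARY_OP * → 132 * 16 = 2112. Stack: [2112]
STORE_FAST y → y=2112. Stack: []
LOAD_FAST_LOAD_FAST q,q → push 5,5. Stack: [5, 5]
BINARY_OP + → 5 + 5 = 10. Stack: [10]
LOAD_CONST → push 4. Stack: [10, 4]
BINARY_OP >> → 10 >> 4 = 0. Stack: [0]
STORE_FAST t → t=0. Stack: []
LOAD_FAST_LOAD_FAST y,t → push 2112,0. Stack: [2112, 0]
BINARY_OP & → 2112 & 0 = 0. Stack: [0]
STORE_FAST w → w=0. Stack: []
LOAD_CONST → push 9. Stack: [9]
LOAD_FAST a → push 22. Stack: [9, 22]
BINARY_OP * → 9 * 22 = 198. Stack: [198]
STORE_FAST s → s=198. Stack: []
LOAD_FAST w → push 0. Stack: [0]
LOAD_CONST → push 1. Stack: [0, 1]
BINARY_OP << → 0 << 1 = 0. Stack: [0]
STORE_FAST p → p=0. Stack: []
LOAD_FAST_LOAD_FAST s,y → push 198,2112. Stack: [198, 2112]
BINARY_OP + → 198 + 2112 = 2310. Stack: [2310]
STORE_FAST u → u=2310. Stack: []
LOAD_FAST u → push 2310. Stack: [2310]
RETURN_VALUE → return 2310.

2310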